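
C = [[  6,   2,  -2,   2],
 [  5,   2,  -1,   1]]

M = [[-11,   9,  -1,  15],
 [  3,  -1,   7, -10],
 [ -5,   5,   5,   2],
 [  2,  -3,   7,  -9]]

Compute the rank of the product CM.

2

First compute CM:
[[-46,  36,  12,  48],
 [-42,  35,  11,  44]]
Now row reduce the product.
R2 ← R2 − (21/23)·R1: [0, 49/23, 1/23, 4/23]
2 nonzero rows, so rank(CM) = 2.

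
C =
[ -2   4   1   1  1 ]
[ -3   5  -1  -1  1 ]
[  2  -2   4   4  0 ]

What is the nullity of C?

Row reduce to echelon form.
R2 ← R2 − (3/2)·R1: [0, -1, -5/2, -5/2, -1/2]
R3 ← R3 + R1: [0, 2, 5, 5, 1]
R3 ← R3 + (2)·R2: [0, 0, 0, 0, 0]
2 nonzero rows, so rank(C) = 2.
C has 5 columns; by rank–nullity, nullity = 5 − 2 = 3.

3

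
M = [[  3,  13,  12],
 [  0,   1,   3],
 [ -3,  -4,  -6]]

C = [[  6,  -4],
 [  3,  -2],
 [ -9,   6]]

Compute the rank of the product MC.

First compute MC:
[[-51,  34],
 [-24,  16],
 [ 24, -16]]
Now row reduce the product.
R2 ← R2 − (8/17)·R1: [0, 0]
R3 ← R3 + (8/17)·R1: [0, 0]
1 nonzero row, so rank(MC) = 1.

1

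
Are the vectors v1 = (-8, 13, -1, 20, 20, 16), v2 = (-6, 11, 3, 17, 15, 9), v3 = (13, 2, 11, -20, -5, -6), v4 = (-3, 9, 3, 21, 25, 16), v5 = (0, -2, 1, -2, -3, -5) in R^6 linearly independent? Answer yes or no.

Form the matrix with these vectors as rows and row reduce.
R2 ← R2 − (3/4)·R1: [0, 5/4, 15/4, 2, 0, -3]
R3 ← R3 + (13/8)·R1: [0, 185/8, 75/8, 25/2, 55/2, 20]
R4 ← R4 − (3/8)·R1: [0, 33/8, 27/8, 27/2, 35/2, 10]
R3 ← R3 − (37/2)·R2: [0, 0, -60, -49/2, 55/2, 151/2]
R4 ← R4 − (33/10)·R2: [0, 0, -9, 69/10, 35/2, 199/10]
R5 ← R5 + (8/5)·R2: [0, 0, 7, 6/5, -3, -49/5]
R4 ← R4 − (3/20)·R3: [0, 0, 0, 423/40, 107/8, 343/40]
R5 ← R5 + (7/60)·R3: [0, 0, 0, -199/120, 5/24, -119/120]
R5 ← R5 + (199/1269)·R4: [0, 0, 0, 0, 2926/1269, 448/1269]
5 nonzero rows, so the 5 vectors span a space of dimension 5.
Since 5 = 5, the vectors are linearly independent.

yes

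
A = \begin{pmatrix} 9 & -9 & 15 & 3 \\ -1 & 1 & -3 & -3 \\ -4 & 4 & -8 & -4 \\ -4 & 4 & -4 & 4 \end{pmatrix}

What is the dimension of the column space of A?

Row reduce to echelon form.
R2 ← R2 + (1/9)·R1: [0, 0, -4/3, -8/3]
R3 ← R3 + (4/9)·R1: [0, 0, -4/3, -8/3]
R4 ← R4 + (4/9)·R1: [0, 0, 8/3, 16/3]
R3 ← R3 − R2: [0, 0, 0, 0]
R4 ← R4 + (2)·R2: [0, 0, 0, 0]
Echelon form has 2 nonzero rows, so rank(A) = 2.
The column space has dimension equal to the rank: 2.

2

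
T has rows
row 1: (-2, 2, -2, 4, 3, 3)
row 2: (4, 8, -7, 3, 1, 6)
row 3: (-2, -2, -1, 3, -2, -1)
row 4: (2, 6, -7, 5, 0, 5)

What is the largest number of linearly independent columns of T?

Row reduce to echelon form.
R2 ← R2 + (2)·R1: [0, 12, -11, 11, 7, 12]
R3 ← R3 − R1: [0, -4, 1, -1, -5, -4]
R4 ← R4 + R1: [0, 8, -9, 9, 3, 8]
R3 ← R3 + (1/3)·R2: [0, 0, -8/3, 8/3, -8/3, 0]
R4 ← R4 − (2/3)·R2: [0, 0, -5/3, 5/3, -5/3, 0]
R4 ← R4 − (5/8)·R3: [0, 0, 0, 0, 0, 0]
Echelon form has 3 nonzero rows, so rank(T) = 3.
The rank gives the maximum number of linearly independent columns: 3.

3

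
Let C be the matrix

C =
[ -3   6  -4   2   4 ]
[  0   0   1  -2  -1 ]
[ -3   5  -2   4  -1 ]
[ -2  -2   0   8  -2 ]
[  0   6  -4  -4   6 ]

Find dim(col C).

4

Row reduce to echelon form.
R3 ← R3 − R1: [0, -1, 2, 2, -5]
R4 ← R4 − (2/3)·R1: [0, -6, 8/3, 20/3, -14/3]
Swap R2 ↔ R3
R4 ← R4 − (6)·R2: [0, 0, -28/3, -16/3, 76/3]
R5 ← R5 + (6)·R2: [0, 0, 8, 8, -24]
R4 ← R4 + (28/3)·R3: [0, 0, 0, -24, 16]
R5 ← R5 − (8)·R3: [0, 0, 0, 24, -16]
R5 ← R5 + R4: [0, 0, 0, 0, 0]
Echelon form has 4 nonzero rows, so rank(C) = 4.
The column space has dimension equal to the rank: 4.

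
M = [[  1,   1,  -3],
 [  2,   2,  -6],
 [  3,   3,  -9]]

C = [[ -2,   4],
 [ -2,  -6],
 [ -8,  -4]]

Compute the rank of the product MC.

1

First compute MC:
[[ 20,  10],
 [ 40,  20],
 [ 60,  30]]
Now row reduce the product.
R2 ← R2 − (2)·R1: [0, 0]
R3 ← R3 − (3)·R1: [0, 0]
1 nonzero row, so rank(MC) = 1.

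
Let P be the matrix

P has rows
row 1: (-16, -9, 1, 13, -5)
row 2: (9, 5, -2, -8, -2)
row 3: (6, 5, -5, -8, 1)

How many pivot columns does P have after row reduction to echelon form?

3

Row reduce to echelon form.
R2 ← R2 + (9/16)·R1: [0, -1/16, -23/16, -11/16, -77/16]
R3 ← R3 + (3/8)·R1: [0, 13/8, -37/8, -25/8, -7/8]
R3 ← R3 + (26)·R2: [0, 0, -42, -21, -126]
Echelon form has 3 nonzero rows, so rank(P) = 3.
Each nonzero row contributes one pivot column: 3 pivot columns.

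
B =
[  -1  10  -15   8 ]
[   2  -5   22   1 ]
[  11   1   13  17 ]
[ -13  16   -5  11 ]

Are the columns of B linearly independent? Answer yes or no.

Row reduce B to echelon form.
R2 ← R2 + (2)·R1: [0, 15, -8, 17]
R3 ← R3 + (11)·R1: [0, 111, -152, 105]
R4 ← R4 − (13)·R1: [0, -114, 190, -93]
R3 ← R3 − (37/5)·R2: [0, 0, -464/5, -104/5]
R4 ← R4 + (38/5)·R2: [0, 0, 646/5, 181/5]
R4 ← R4 + (323/232)·R3: [0, 0, 0, 210/29]
4 pivots among 4 columns.
Every column is a pivot column, so the columns are linearly independent.

yes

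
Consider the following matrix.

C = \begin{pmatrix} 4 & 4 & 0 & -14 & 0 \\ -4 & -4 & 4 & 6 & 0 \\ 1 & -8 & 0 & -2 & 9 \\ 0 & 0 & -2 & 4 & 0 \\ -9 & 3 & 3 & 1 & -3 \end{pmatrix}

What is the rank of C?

Row reduce to echelon form.
R2 ← R2 + R1: [0, 0, 4, -8, 0]
R3 ← R3 − (1/4)·R1: [0, -9, 0, 3/2, 9]
R5 ← R5 + (9/4)·R1: [0, 12, 3, -61/2, -3]
Swap R2 ↔ R3
R5 ← R5 + (4/3)·R2: [0, 0, 3, -57/2, 9]
R4 ← R4 + (1/2)·R3: [0, 0, 0, 0, 0]
R5 ← R5 − (3/4)·R3: [0, 0, 0, -45/2, 9]
Swap R4 ↔ R5
Echelon form has 4 nonzero rows, so rank(C) = 4.

4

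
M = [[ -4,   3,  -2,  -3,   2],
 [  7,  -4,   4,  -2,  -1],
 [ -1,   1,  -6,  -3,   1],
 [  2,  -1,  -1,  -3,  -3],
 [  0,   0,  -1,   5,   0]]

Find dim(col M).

Row reduce to echelon form.
R2 ← R2 + (7/4)·R1: [0, 5/4, 1/2, -29/4, 5/2]
R3 ← R3 − (1/4)·R1: [0, 1/4, -11/2, -9/4, 1/2]
R4 ← R4 + (1/2)·R1: [0, 1/2, -2, -9/2, -2]
R3 ← R3 − (1/5)·R2: [0, 0, -28/5, -4/5, 0]
R4 ← R4 − (2/5)·R2: [0, 0, -11/5, -8/5, -3]
R4 ← R4 − (11/28)·R3: [0, 0, 0, -9/7, -3]
R5 ← R5 − (5/28)·R3: [0, 0, 0, 36/7, 0]
R5 ← R5 + (4)·R4: [0, 0, 0, 0, -12]
Echelon form has 5 nonzero rows, so rank(M) = 5.
The column space has dimension equal to the rank: 5.

5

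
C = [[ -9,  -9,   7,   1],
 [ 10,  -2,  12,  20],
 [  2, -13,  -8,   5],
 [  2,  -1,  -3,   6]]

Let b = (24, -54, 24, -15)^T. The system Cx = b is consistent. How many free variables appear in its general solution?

Row reduce the augmented matrix [C | b].
R2 ← R2 + (10/9)·R1: [0, -12, 178/9, 190/9, -82/3]
R3 ← R3 + (2/9)·R1: [0, -15, -58/9, 47/9, 88/3]
R4 ← R4 + (2/9)·R1: [0, -3, -13/9, 56/9, -29/3]
R3 ← R3 − (5/4)·R2: [0, 0, -187/6, -127/6, 127/2]
R4 ← R4 − (1/4)·R2: [0, 0, -115/18, 17/18, -17/6]
R4 ← R4 − (115/561)·R3: [0, 0, 0, 988/187, -2964/187]
The echelon form has 4 nonzero rows, and every pivot lies in the first 4 columns, so rank(C) = rank([C|b]) = 4.
The system is consistent.
Free variables = (unknowns) − (rank) = 4 − 4 = 0.

0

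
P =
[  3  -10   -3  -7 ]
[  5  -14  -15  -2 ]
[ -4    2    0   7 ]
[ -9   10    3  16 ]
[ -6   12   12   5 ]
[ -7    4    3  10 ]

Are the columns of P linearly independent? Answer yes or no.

no

Row reduce P to echelon form.
R2 ← R2 − (5/3)·R1: [0, 8/3, -10, 29/3]
R3 ← R3 + (4/3)·R1: [0, -34/3, -4, -7/3]
R4 ← R4 + (3)·R1: [0, -20, -6, -5]
R5 ← R5 + (2)·R1: [0, -8, 6, -9]
R6 ← R6 + (7/3)·R1: [0, -58/3, -4, -19/3]
R3 ← R3 + (17/4)·R2: [0, 0, -93/2, 155/4]
R4 ← R4 + (15/2)·R2: [0, 0, -81, 135/2]
R5 ← R5 + (3)·R2: [0, 0, -24, 20]
R6 ← R6 + (29/4)·R2: [0, 0, -153/2, 255/4]
R4 ← R4 − (54/31)·R3: [0, 0, 0, 0]
R5 ← R5 − (16/31)·R3: [0, 0, 0, 0]
R6 ← R6 − (51/31)·R3: [0, 0, 0, 0]
3 pivots among 4 columns.
Only 3 < 4 pivot columns, so the columns are linearly dependent.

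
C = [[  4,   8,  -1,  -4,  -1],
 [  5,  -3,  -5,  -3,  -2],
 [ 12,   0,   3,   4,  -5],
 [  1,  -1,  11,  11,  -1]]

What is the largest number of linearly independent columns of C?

3

Row reduce to echelon form.
R2 ← R2 − (5/4)·R1: [0, -13, -15/4, 2, -3/4]
R3 ← R3 − (3)·R1: [0, -24, 6, 16, -2]
R4 ← R4 − (1/4)·R1: [0, -3, 45/4, 12, -3/4]
R3 ← R3 − (24/13)·R2: [0, 0, 168/13, 160/13, -8/13]
R4 ← R4 − (3/13)·R2: [0, 0, 315/26, 150/13, -15/26]
R4 ← R4 − (15/16)·R3: [0, 0, 0, 0, 0]
Echelon form has 3 nonzero rows, so rank(C) = 3.
The rank gives the maximum number of linearly independent columns: 3.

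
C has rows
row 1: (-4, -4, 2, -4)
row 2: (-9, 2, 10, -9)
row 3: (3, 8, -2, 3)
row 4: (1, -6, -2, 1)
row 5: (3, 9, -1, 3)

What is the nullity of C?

1

Row reduce to echelon form.
R2 ← R2 − (9/4)·R1: [0, 11, 11/2, 0]
R3 ← R3 + (3/4)·R1: [0, 5, -1/2, 0]
R4 ← R4 + (1/4)·R1: [0, -7, -3/2, 0]
R5 ← R5 + (3/4)·R1: [0, 6, 1/2, 0]
R3 ← R3 − (5/11)·R2: [0, 0, -3, 0]
R4 ← R4 + (7/11)·R2: [0, 0, 2, 0]
R5 ← R5 − (6/11)·R2: [0, 0, -5/2, 0]
R4 ← R4 + (2/3)·R3: [0, 0, 0, 0]
R5 ← R5 − (5/6)·R3: [0, 0, 0, 0]
3 nonzero rows, so rank(C) = 3.
C has 4 columns; by rank–nullity, nullity = 4 − 3 = 1.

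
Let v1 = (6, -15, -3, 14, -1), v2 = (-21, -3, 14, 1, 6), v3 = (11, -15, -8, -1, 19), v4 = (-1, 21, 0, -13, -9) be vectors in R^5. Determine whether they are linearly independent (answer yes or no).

no

Form the matrix with these vectors as rows and row reduce.
R2 ← R2 + (7/2)·R1: [0, -111/2, 7/2, 50, 5/2]
R3 ← R3 − (11/6)·R1: [0, 25/2, -5/2, -80/3, 125/6]
R4 ← R4 + (1/6)·R1: [0, 37/2, -1/2, -32/3, -55/6]
R3 ← R3 + (25/111)·R2: [0, 0, -190/111, -570/37, 2375/111]
R4 ← R4 + (1/3)·R2: [0, 0, 2/3, 6, -25/3]
R4 ← R4 + (37/95)·R3: [0, 0, 0, 0, 0]
3 nonzero rows, so the 4 vectors span a space of dimension 3.
Since 3 < 4, the vectors are linearly dependent.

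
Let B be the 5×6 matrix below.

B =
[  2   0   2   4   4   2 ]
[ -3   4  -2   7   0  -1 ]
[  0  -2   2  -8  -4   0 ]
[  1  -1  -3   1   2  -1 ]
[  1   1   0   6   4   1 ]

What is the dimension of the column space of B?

3

Row reduce to echelon form.
R2 ← R2 + (3/2)·R1: [0, 4, 1, 13, 6, 2]
R4 ← R4 − (1/2)·R1: [0, -1, -4, -1, 0, -2]
R5 ← R5 − (1/2)·R1: [0, 1, -1, 4, 2, 0]
R3 ← R3 + (1/2)·R2: [0, 0, 5/2, -3/2, -1, 1]
R4 ← R4 + (1/4)·R2: [0, 0, -15/4, 9/4, 3/2, -3/2]
R5 ← R5 − (1/4)·R2: [0, 0, -5/4, 3/4, 1/2, -1/2]
R4 ← R4 + (3/2)·R3: [0, 0, 0, 0, 0, 0]
R5 ← R5 + (1/2)·R3: [0, 0, 0, 0, 0, 0]
Echelon form has 3 nonzero rows, so rank(B) = 3.
The column space has dimension equal to the rank: 3.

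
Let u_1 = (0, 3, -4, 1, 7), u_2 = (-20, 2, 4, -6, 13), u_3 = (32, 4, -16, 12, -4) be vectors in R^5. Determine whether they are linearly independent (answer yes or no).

no

Form the matrix with these vectors as rows and row reduce.
Swap R1 ↔ R2
R3 ← R3 + (8/5)·R1: [0, 36/5, -48/5, 12/5, 84/5]
R3 ← R3 − (12/5)·R2: [0, 0, 0, 0, 0]
2 nonzero rows, so the 3 vectors span a space of dimension 2.
Since 2 < 3, the vectors are linearly dependent.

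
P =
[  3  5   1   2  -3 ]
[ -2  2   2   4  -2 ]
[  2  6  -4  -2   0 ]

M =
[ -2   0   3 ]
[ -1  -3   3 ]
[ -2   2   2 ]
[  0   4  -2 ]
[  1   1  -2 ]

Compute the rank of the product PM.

First compute PM:
[[-16,  -8,  28],
 [ -4,  12,   0],
 [ -2, -34,  20]]
Now row reduce the product.
R2 ← R2 − (1/4)·R1: [0, 14, -7]
R3 ← R3 − (1/8)·R1: [0, -33, 33/2]
R3 ← R3 + (33/14)·R2: [0, 0, 0]
2 nonzero rows, so rank(PM) = 2.

2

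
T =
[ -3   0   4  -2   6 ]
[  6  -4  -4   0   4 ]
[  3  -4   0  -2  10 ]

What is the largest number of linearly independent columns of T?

Row reduce to echelon form.
R2 ← R2 + (2)·R1: [0, -4, 4, -4, 16]
R3 ← R3 + R1: [0, -4, 4, -4, 16]
R3 ← R3 − R2: [0, 0, 0, 0, 0]
Echelon form has 2 nonzero rows, so rank(T) = 2.
The rank gives the maximum number of linearly independent columns: 2.

2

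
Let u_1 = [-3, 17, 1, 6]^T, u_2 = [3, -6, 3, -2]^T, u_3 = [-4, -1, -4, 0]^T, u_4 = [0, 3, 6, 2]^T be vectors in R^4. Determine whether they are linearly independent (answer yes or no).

no

Form the matrix with these vectors as rows and row reduce.
R2 ← R2 + R1: [0, 11, 4, 4]
R3 ← R3 − (4/3)·R1: [0, -71/3, -16/3, -8]
R3 ← R3 + (71/33)·R2: [0, 0, 36/11, 20/33]
R4 ← R4 − (3/11)·R2: [0, 0, 54/11, 10/11]
R4 ← R4 − (3/2)·R3: [0, 0, 0, 0]
3 nonzero rows, so the 4 vectors span a space of dimension 3.
Since 3 < 4, the vectors are linearly dependent.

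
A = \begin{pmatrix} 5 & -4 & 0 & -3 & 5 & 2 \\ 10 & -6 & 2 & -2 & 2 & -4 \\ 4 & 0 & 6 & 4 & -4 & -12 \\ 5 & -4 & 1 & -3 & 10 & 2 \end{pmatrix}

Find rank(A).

Row reduce to echelon form.
R2 ← R2 − (2)·R1: [0, 2, 2, 4, -8, -8]
R3 ← R3 − (4/5)·R1: [0, 16/5, 6, 32/5, -8, -68/5]
R4 ← R4 − R1: [0, 0, 1, 0, 5, 0]
R3 ← R3 − (8/5)·R2: [0, 0, 14/5, 0, 24/5, -4/5]
R4 ← R4 − (5/14)·R3: [0, 0, 0, 0, 23/7, 2/7]
Echelon form has 4 nonzero rows, so rank(A) = 4.

4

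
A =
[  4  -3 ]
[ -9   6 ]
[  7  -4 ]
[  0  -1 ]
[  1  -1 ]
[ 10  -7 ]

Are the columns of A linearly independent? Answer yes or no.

Row reduce A to echelon form.
R2 ← R2 + (9/4)·R1: [0, -3/4]
R3 ← R3 − (7/4)·R1: [0, 5/4]
R5 ← R5 − (1/4)·R1: [0, -1/4]
R6 ← R6 − (5/2)·R1: [0, 1/2]
R3 ← R3 + (5/3)·R2: [0, 0]
R4 ← R4 − (4/3)·R2: [0, 0]
R5 ← R5 − (1/3)·R2: [0, 0]
R6 ← R6 + (2/3)·R2: [0, 0]
2 pivots among 2 columns.
Every column is a pivot column, so the columns are linearly independent.

yes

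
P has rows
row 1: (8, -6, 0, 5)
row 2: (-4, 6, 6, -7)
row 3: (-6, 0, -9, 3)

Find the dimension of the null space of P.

Row reduce to echelon form.
R2 ← R2 + (1/2)·R1: [0, 3, 6, -9/2]
R3 ← R3 + (3/4)·R1: [0, -9/2, -9, 27/4]
R3 ← R3 + (3/2)·R2: [0, 0, 0, 0]
2 nonzero rows, so rank(P) = 2.
P has 4 columns; by rank–nullity, nullity = 4 − 2 = 2.

2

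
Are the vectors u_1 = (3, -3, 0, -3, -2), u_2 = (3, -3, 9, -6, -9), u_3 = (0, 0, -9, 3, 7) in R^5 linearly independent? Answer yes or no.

no

Form the matrix with these vectors as rows and row reduce.
R2 ← R2 − R1: [0, 0, 9, -3, -7]
R3 ← R3 + R2: [0, 0, 0, 0, 0]
2 nonzero rows, so the 3 vectors span a space of dimension 2.
Since 2 < 3, the vectors are linearly dependent.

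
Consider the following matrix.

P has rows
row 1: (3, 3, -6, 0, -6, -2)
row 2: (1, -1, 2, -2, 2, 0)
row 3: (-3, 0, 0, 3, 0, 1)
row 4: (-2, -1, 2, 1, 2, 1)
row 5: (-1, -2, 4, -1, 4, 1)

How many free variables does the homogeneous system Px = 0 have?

4

Row reduce to echelon form.
R2 ← R2 − (1/3)·R1: [0, -2, 4, -2, 4, 2/3]
R3 ← R3 + R1: [0, 3, -6, 3, -6, -1]
R4 ← R4 + (2/3)·R1: [0, 1, -2, 1, -2, -1/3]
R5 ← R5 + (1/3)·R1: [0, -1, 2, -1, 2, 1/3]
R3 ← R3 + (3/2)·R2: [0, 0, 0, 0, 0, 0]
R4 ← R4 + (1/2)·R2: [0, 0, 0, 0, 0, 0]
R5 ← R5 − (1/2)·R2: [0, 0, 0, 0, 0, 0]
2 nonzero rows, so rank(P) = 2.
P has 6 columns; by rank–nullity, nullity = 6 − 2 = 4.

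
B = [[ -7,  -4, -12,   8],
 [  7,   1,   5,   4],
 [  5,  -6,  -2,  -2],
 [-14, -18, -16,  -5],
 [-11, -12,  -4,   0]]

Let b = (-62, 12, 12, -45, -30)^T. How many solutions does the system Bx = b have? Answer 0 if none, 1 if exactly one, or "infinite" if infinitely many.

1

Row reduce the augmented matrix [B | b].
R2 ← R2 + R1: [0, -3, -7, 12, -50]
R3 ← R3 + (5/7)·R1: [0, -62/7, -74/7, 26/7, -226/7]
R4 ← R4 − (2)·R1: [0, -10, 8, -21, 79]
R5 ← R5 − (11/7)·R1: [0, -40/7, 104/7, -88/7, 472/7]
R3 ← R3 − (62/21)·R2: [0, 0, 212/21, -222/7, 346/3]
R4 ← R4 − (10/3)·R2: [0, 0, 94/3, -61, 737/3]
R5 ← R5 − (40/21)·R2: [0, 0, 592/21, -248/7, 488/3]
R4 ← R4 − (329/106)·R3: [0, 0, 0, 1984/53, -5952/53]
R5 ← R5 − (148/53)·R3: [0, 0, 0, 2816/53, -8448/53]
R5 ← R5 − (44/31)·R4: [0, 0, 0, 0, 0]
The echelon form has 4 nonzero rows, and every pivot lies in the first 4 columns, so rank(B) = rank([B|b]) = 4.
The system is consistent.
rank = 4 = number of unknowns, so the solution is unique.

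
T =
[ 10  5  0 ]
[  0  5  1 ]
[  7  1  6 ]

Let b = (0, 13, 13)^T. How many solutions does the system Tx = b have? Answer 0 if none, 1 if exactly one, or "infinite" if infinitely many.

Row reduce the augmented matrix [T | b].
R3 ← R3 − (7/10)·R1: [0, -5/2, 6, 13]
R3 ← R3 + (1/2)·R2: [0, 0, 13/2, 39/2]
The echelon form has 3 nonzero rows, and every pivot lies in the first 3 columns, so rank(T) = rank([T|b]) = 3.
The system is consistent.
rank = 3 = number of unknowns, so the solution is unique.

1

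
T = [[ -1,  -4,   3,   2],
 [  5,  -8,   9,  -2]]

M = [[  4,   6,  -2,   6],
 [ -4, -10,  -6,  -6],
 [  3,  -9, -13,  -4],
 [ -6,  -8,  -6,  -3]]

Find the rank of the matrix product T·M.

2

First compute TM:
[[  9,  -9, -25,   0],
 [ 91,  45, -67,  48]]
Now row reduce the product.
R2 ← R2 − (91/9)·R1: [0, 136, 1672/9, 48]
2 nonzero rows, so rank(TM) = 2.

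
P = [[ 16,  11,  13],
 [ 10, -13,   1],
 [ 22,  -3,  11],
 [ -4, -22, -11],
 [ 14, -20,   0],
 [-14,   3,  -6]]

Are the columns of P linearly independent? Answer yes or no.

yes

Row reduce P to echelon form.
R2 ← R2 − (5/8)·R1: [0, -159/8, -57/8]
R3 ← R3 − (11/8)·R1: [0, -145/8, -55/8]
R4 ← R4 + (1/4)·R1: [0, -77/4, -31/4]
R5 ← R5 − (7/8)·R1: [0, -237/8, -91/8]
R6 ← R6 + (7/8)·R1: [0, 101/8, 43/8]
R3 ← R3 − (145/159)·R2: [0, 0, -20/53]
R4 ← R4 − (154/159)·R2: [0, 0, -45/53]
R5 ← R5 − (79/53)·R2: [0, 0, -40/53]
R6 ← R6 + (101/159)·R2: [0, 0, 45/53]
R4 ← R4 − (9/4)·R3: [0, 0, 0]
R5 ← R5 − (2)·R3: [0, 0, 0]
R6 ← R6 + (9/4)·R3: [0, 0, 0]
3 pivots among 3 columns.
Every column is a pivot column, so the columns are linearly independent.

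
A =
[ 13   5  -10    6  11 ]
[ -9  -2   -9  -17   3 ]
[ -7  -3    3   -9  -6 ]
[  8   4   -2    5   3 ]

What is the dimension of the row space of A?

4

Row reduce to echelon form.
R2 ← R2 + (9/13)·R1: [0, 19/13, -207/13, -167/13, 138/13]
R3 ← R3 + (7/13)·R1: [0, -4/13, -31/13, -75/13, -1/13]
R4 ← R4 − (8/13)·R1: [0, 12/13, 54/13, 17/13, -49/13]
R3 ← R3 + (4/19)·R2: [0, 0, -109/19, -161/19, 41/19]
R4 ← R4 − (12/19)·R2: [0, 0, 270/19, 179/19, -199/19]
R4 ← R4 + (270/109)·R3: [0, 0, 0, -1261/109, -559/109]
Echelon form has 4 nonzero rows, so rank(A) = 4.
The row space has dimension equal to the rank: 4.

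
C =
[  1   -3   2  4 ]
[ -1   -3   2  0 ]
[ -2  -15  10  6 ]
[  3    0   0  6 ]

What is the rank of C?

2

Row reduce to echelon form.
R2 ← R2 + R1: [0, -6, 4, 4]
R3 ← R3 + (2)·R1: [0, -21, 14, 14]
R4 ← R4 − (3)·R1: [0, 9, -6, -6]
R3 ← R3 − (7/2)·R2: [0, 0, 0, 0]
R4 ← R4 + (3/2)·R2: [0, 0, 0, 0]
Echelon form has 2 nonzero rows, so rank(C) = 2.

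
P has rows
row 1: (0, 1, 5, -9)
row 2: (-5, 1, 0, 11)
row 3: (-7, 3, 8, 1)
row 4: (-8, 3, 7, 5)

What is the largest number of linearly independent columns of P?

2

Row reduce to echelon form.
Swap R1 ↔ R2
R3 ← R3 − (7/5)·R1: [0, 8/5, 8, -72/5]
R4 ← R4 − (8/5)·R1: [0, 7/5, 7, -63/5]
R3 ← R3 − (8/5)·R2: [0, 0, 0, 0]
R4 ← R4 − (7/5)·R2: [0, 0, 0, 0]
Echelon form has 2 nonzero rows, so rank(P) = 2.
The rank gives the maximum number of linearly independent columns: 2.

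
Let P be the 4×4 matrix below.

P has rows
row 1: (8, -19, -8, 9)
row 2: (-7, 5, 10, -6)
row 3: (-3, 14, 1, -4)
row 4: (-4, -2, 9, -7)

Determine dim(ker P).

Row reduce to echelon form.
R2 ← R2 + (7/8)·R1: [0, -93/8, 3, 15/8]
R3 ← R3 + (3/8)·R1: [0, 55/8, -2, -5/8]
R4 ← R4 + (1/2)·R1: [0, -23/2, 5, -5/2]
R3 ← R3 + (55/93)·R2: [0, 0, -7/31, 15/31]
R4 ← R4 − (92/93)·R2: [0, 0, 63/31, -135/31]
R4 ← R4 + (9)·R3: [0, 0, 0, 0]
3 nonzero rows, so rank(P) = 3.
P has 4 columns; by rank–nullity, nullity = 4 − 3 = 1.

1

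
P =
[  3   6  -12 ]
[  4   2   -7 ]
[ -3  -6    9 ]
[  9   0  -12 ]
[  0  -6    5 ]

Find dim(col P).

3

Row reduce to echelon form.
R2 ← R2 − (4/3)·R1: [0, -6, 9]
R3 ← R3 + R1: [0, 0, -3]
R4 ← R4 − (3)·R1: [0, -18, 24]
R4 ← R4 − (3)·R2: [0, 0, -3]
R5 ← R5 − R2: [0, 0, -4]
R4 ← R4 − R3: [0, 0, 0]
R5 ← R5 − (4/3)·R3: [0, 0, 0]
Echelon form has 3 nonzero rows, so rank(P) = 3.
The column space has dimension equal to the rank: 3.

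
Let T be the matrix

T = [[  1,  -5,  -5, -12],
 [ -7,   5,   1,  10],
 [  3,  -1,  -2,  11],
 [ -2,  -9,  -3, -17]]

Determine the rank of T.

Row reduce to echelon form.
R2 ← R2 + (7)·R1: [0, -30, -34, -74]
R3 ← R3 − (3)·R1: [0, 14, 13, 47]
R4 ← R4 + (2)·R1: [0, -19, -13, -41]
R3 ← R3 + (7/15)·R2: [0, 0, -43/15, 187/15]
R4 ← R4 − (19/30)·R2: [0, 0, 128/15, 88/15]
R4 ← R4 + (128/43)·R3: [0, 0, 0, 1848/43]
Echelon form has 4 nonzero rows, so rank(T) = 4.

4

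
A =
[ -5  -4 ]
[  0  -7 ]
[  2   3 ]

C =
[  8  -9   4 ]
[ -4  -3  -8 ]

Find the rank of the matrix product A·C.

First compute AC:
[[-24,  57,  12],
 [ 28,  21,  56],
 [  4, -27, -16]]
Now row reduce the product.
R2 ← R2 + (7/6)·R1: [0, 175/2, 70]
R3 ← R3 + (1/6)·R1: [0, -35/2, -14]
R3 ← R3 + (1/5)·R2: [0, 0, 0]
2 nonzero rows, so rank(AC) = 2.

2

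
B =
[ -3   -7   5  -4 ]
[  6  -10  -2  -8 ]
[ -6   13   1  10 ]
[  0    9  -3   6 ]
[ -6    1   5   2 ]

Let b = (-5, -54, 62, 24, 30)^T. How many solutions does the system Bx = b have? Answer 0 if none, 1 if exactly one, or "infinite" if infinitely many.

Row reduce the augmented matrix [B | b].
R2 ← R2 + (2)·R1: [0, -24, 8, -16, -64]
R3 ← R3 − (2)·R1: [0, 27, -9, 18, 72]
R5 ← R5 − (2)·R1: [0, 15, -5, 10, 40]
R3 ← R3 + (9/8)·R2: [0, 0, 0, 0, 0]
R4 ← R4 + (3/8)·R2: [0, 0, 0, 0, 0]
R5 ← R5 + (5/8)·R2: [0, 0, 0, 0, 0]
The echelon form has 2 nonzero rows, and every pivot lies in the first 4 columns, so rank(B) = rank([B|b]) = 2.
The system is consistent.
rank = 2 < 4 unknowns, so there are infinitely many solutions.

infinite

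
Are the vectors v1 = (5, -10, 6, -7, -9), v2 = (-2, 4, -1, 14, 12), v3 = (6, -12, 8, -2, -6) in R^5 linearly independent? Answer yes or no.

no

Form the matrix with these vectors as rows and row reduce.
R2 ← R2 + (2/5)·R1: [0, 0, 7/5, 56/5, 42/5]
R3 ← R3 − (6/5)·R1: [0, 0, 4/5, 32/5, 24/5]
R3 ← R3 − (4/7)·R2: [0, 0, 0, 0, 0]
2 nonzero rows, so the 3 vectors span a space of dimension 2.
Since 2 < 3, the vectors are linearly dependent.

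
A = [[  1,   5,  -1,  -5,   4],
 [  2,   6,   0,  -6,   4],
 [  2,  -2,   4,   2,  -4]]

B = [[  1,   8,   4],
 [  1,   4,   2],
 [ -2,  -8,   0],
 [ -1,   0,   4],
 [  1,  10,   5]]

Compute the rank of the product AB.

First compute AB:
[[ 17,  76,  14],
 [ 18,  80,  16],
 [-14, -64,  -8]]
Now row reduce the product.
R2 ← R2 − (18/17)·R1: [0, -8/17, 20/17]
R3 ← R3 + (14/17)·R1: [0, -24/17, 60/17]
R3 ← R3 − (3)·R2: [0, 0, 0]
2 nonzero rows, so rank(AB) = 2.

2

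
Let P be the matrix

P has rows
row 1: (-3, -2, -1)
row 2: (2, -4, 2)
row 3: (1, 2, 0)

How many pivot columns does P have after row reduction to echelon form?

2

Row reduce to echelon form.
R2 ← R2 + (2/3)·R1: [0, -16/3, 4/3]
R3 ← R3 + (1/3)·R1: [0, 4/3, -1/3]
R3 ← R3 + (1/4)·R2: [0, 0, 0]
Echelon form has 2 nonzero rows, so rank(P) = 2.
Each nonzero row contributes one pivot column: 2 pivot columns.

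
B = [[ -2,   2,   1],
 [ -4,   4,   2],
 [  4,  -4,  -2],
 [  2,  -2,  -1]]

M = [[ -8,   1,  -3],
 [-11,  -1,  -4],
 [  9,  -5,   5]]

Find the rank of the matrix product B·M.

First compute BM:
[[  3,  -9,   3],
 [  6, -18,   6],
 [ -6,  18,  -6],
 [ -3,   9,  -3]]
Now row reduce the product.
R2 ← R2 − (2)·R1: [0, 0, 0]
R3 ← R3 + (2)·R1: [0, 0, 0]
R4 ← R4 + R1: [0, 0, 0]
1 nonzero row, so rank(BM) = 1.

1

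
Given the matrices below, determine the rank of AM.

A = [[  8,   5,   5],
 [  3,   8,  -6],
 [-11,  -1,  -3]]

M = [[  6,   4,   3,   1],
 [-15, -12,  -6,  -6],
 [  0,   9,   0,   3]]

First compute AM:
[[-27,  17,  -6,  -7],
 [-102, -138, -39, -63],
 [-51, -59, -27, -14]]
Now row reduce the product.
R2 ← R2 − (34/9)·R1: [0, -1820/9, -49/3, -329/9]
R3 ← R3 − (17/9)·R1: [0, -820/9, -47/3, -7/9]
R3 ← R3 − (41/91)·R2: [0, 0, -108/13, 204/13]
3 nonzero rows, so rank(AM) = 3.

3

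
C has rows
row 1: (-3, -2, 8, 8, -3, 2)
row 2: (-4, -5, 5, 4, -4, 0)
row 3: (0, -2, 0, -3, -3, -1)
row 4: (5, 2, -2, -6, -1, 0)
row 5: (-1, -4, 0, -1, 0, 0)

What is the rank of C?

Row reduce to echelon form.
R2 ← R2 − (4/3)·R1: [0, -7/3, -17/3, -20/3, 0, -8/3]
R4 ← R4 + (5/3)·R1: [0, -4/3, 34/3, 22/3, -6, 10/3]
R5 ← R5 − (1/3)·R1: [0, -10/3, -8/3, -11/3, 1, -2/3]
R3 ← R3 − (6/7)·R2: [0, 0, 34/7, 19/7, -3, 9/7]
R4 ← R4 − (4/7)·R2: [0, 0, 102/7, 78/7, -6, 34/7]
R5 ← R5 − (10/7)·R2: [0, 0, 38/7, 41/7, 1, 22/7]
R4 ← R4 − (3)·R3: [0, 0, 0, 3, 3, 1]
R5 ← R5 − (19/17)·R3: [0, 0, 0, 48/17, 74/17, 29/17]
R5 ← R5 − (16/17)·R4: [0, 0, 0, 0, 26/17, 13/17]
Echelon form has 5 nonzero rows, so rank(C) = 5.

5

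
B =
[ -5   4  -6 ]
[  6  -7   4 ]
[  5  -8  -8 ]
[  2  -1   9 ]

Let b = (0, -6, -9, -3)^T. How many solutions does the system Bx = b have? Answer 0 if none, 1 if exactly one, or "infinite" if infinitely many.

Row reduce the augmented matrix [B | b].
R2 ← R2 + (6/5)·R1: [0, -11/5, -16/5, -6]
R3 ← R3 + R1: [0, -4, -14, -9]
R4 ← R4 + (2/5)·R1: [0, 3/5, 33/5, -3]
R3 ← R3 − (20/11)·R2: [0, 0, -90/11, 21/11]
R4 ← R4 + (3/11)·R2: [0, 0, 63/11, -51/11]
R4 ← R4 + (7/10)·R3: [0, 0, 0, -33/10]
The echelon form has 4 nonzero rows; the last pivot sits in the augmented column, so rank(B) = 3 but rank([B|b]) = 4.
Since the ranks differ, the system is inconsistent.
It has no solutions.

0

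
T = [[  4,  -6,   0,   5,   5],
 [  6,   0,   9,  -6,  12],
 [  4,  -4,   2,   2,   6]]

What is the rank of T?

Row reduce to echelon form.
R2 ← R2 − (3/2)·R1: [0, 9, 9, -27/2, 9/2]
R3 ← R3 − R1: [0, 2, 2, -3, 1]
R3 ← R3 − (2/9)·R2: [0, 0, 0, 0, 0]
Echelon form has 2 nonzero rows, so rank(T) = 2.

2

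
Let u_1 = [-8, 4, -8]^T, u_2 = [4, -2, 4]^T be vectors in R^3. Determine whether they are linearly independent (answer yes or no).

no

Form the matrix with these vectors as rows and row reduce.
R2 ← R2 + (1/2)·R1: [0, 0, 0]
1 nonzero row, so the 2 vectors span a space of dimension 1.
Since 1 < 2, the vectors are linearly dependent.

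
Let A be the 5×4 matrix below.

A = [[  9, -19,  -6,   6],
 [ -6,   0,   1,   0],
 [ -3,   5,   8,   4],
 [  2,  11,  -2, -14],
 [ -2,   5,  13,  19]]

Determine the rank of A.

Row reduce to echelon form.
R2 ← R2 + (2/3)·R1: [0, -38/3, -3, 4]
R3 ← R3 + (1/3)·R1: [0, -4/3, 6, 6]
R4 ← R4 − (2/9)·R1: [0, 137/9, -2/3, -46/3]
R5 ← R5 + (2/9)·R1: [0, 7/9, 35/3, 61/3]
R3 ← R3 − (2/19)·R2: [0, 0, 120/19, 106/19]
R4 ← R4 + (137/114)·R2: [0, 0, -487/114, -200/19]
R5 ← R5 + (7/114)·R2: [0, 0, 1309/114, 391/19]
R4 ← R4 + (487/720)·R3: [0, 0, 0, -2431/360]
R5 ← R5 − (1309/720)·R3: [0, 0, 0, 3757/360]
R5 ← R5 + (17/11)·R4: [0, 0, 0, 0]
Echelon form has 4 nonzero rows, so rank(A) = 4.

4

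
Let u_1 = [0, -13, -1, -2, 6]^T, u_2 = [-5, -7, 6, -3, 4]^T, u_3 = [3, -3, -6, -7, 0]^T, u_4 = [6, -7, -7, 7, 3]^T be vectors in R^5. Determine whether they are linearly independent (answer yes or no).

no

Form the matrix with these vectors as rows and row reduce.
Swap R1 ↔ R2
R3 ← R3 + (3/5)·R1: [0, -36/5, -12/5, -44/5, 12/5]
R4 ← R4 + (6/5)·R1: [0, -77/5, 1/5, 17/5, 39/5]
R3 ← R3 − (36/65)·R2: [0, 0, -24/13, -100/13, -12/13]
R4 ← R4 − (77/65)·R2: [0, 0, 18/13, 75/13, 9/13]
R4 ← R4 + (3/4)·R3: [0, 0, 0, 0, 0]
3 nonzero rows, so the 4 vectors span a space of dimension 3.
Since 3 < 4, the vectors are linearly dependent.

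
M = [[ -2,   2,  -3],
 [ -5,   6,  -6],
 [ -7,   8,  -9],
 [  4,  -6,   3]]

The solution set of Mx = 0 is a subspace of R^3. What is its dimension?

1

Row reduce to echelon form.
R2 ← R2 − (5/2)·R1: [0, 1, 3/2]
R3 ← R3 − (7/2)·R1: [0, 1, 3/2]
R4 ← R4 + (2)·R1: [0, -2, -3]
R3 ← R3 − R2: [0, 0, 0]
R4 ← R4 + (2)·R2: [0, 0, 0]
2 nonzero rows, so rank(M) = 2.
M has 3 columns; by rank–nullity, nullity = 3 − 2 = 1.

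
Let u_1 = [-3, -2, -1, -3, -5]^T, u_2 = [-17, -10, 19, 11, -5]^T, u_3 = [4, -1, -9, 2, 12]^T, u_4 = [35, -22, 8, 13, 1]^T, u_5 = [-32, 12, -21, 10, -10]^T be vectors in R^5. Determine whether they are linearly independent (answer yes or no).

yes

Form the matrix with these vectors as rows and row reduce.
R2 ← R2 − (17/3)·R1: [0, 4/3, 74/3, 28, 70/3]
R3 ← R3 + (4/3)·R1: [0, -11/3, -31/3, -2, 16/3]
R4 ← R4 + (35/3)·R1: [0, -136/3, -11/3, -22, -172/3]
R5 ← R5 − (32/3)·R1: [0, 100/3, -31/3, 42, 130/3]
R3 ← R3 + (11/4)·R2: [0, 0, 115/2, 75, 139/2]
R4 ← R4 + (34)·R2: [0, 0, 835, 930, 736]
R5 ← R5 − (25)·R2: [0, 0, -627, -658, -540]
R4 ← R4 − (334/23)·R3: [0, 0, 0, -3660/23, -6285/23]
R5 ← R5 + (1254/115)·R3: [0, 0, 0, 3676/23, 25053/115]
R5 ← R5 + (919/915)·R4: [0, 0, 0, 0, -17264/305]
5 nonzero rows, so the 5 vectors span a space of dimension 5.
Since 5 = 5, the vectors are linearly independent.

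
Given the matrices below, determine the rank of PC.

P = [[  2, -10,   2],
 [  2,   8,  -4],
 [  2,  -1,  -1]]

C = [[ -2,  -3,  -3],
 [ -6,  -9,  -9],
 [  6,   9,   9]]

1

First compute PC:
[[ 68, 102, 102],
 [-76, -114, -114],
 [ -4,  -6,  -6]]
Now row reduce the product.
R2 ← R2 + (19/17)·R1: [0, 0, 0]
R3 ← R3 + (1/17)·R1: [0, 0, 0]
1 nonzero row, so rank(PC) = 1.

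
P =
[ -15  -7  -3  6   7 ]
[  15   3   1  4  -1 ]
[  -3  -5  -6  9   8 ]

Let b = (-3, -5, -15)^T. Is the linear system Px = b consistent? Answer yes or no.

Row reduce the augmented matrix [P | b].
R2 ← R2 + R1: [0, -4, -2, 10, 6, -8]
R3 ← R3 − (1/5)·R1: [0, -18/5, -27/5, 39/5, 33/5, -72/5]
R3 ← R3 − (9/10)·R2: [0, 0, -18/5, -6/5, 6/5, -36/5]
The echelon form has 3 nonzero rows, and every pivot lies in the first 5 columns, so rank(P) = rank([P|b]) = 3.
The system is consistent.

yes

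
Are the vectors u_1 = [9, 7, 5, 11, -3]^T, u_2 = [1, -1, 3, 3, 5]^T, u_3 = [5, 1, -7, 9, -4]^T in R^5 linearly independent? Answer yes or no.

yes

Form the matrix with these vectors as rows and row reduce.
R2 ← R2 − (1/9)·R1: [0, -16/9, 22/9, 16/9, 16/3]
R3 ← R3 − (5/9)·R1: [0, -26/9, -88/9, 26/9, -7/3]
R3 ← R3 − (13/8)·R2: [0, 0, -55/4, 0, -11]
3 nonzero rows, so the 3 vectors span a space of dimension 3.
Since 3 = 3, the vectors are linearly independent.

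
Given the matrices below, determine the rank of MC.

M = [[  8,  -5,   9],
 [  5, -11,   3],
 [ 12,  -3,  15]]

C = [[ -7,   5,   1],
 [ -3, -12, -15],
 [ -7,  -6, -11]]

2

First compute MC:
[[-104,  46, -16],
 [-23, 139, 137],
 [-180,   6, -108]]
Now row reduce the product.
R2 ← R2 − (23/104)·R1: [0, 6699/52, 1827/13]
R3 ← R3 − (45/26)·R1: [0, -957/13, -1044/13]
R3 ← R3 + (4/7)·R2: [0, 0, 0]
2 nonzero rows, so rank(MC) = 2.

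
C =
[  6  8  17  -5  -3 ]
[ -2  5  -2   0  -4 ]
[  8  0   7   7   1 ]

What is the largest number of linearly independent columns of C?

3

Row reduce to echelon form.
R2 ← R2 + (1/3)·R1: [0, 23/3, 11/3, -5/3, -5]
R3 ← R3 − (4/3)·R1: [0, -32/3, -47/3, 41/3, 5]
R3 ← R3 + (32/23)·R2: [0, 0, -243/23, 261/23, -45/23]
Echelon form has 3 nonzero rows, so rank(C) = 3.
The rank gives the maximum number of linearly independent columns: 3.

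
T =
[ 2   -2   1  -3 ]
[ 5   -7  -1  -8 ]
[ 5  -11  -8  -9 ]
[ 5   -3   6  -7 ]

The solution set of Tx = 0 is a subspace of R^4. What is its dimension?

Row reduce to echelon form.
R2 ← R2 − (5/2)·R1: [0, -2, -7/2, -1/2]
R3 ← R3 − (5/2)·R1: [0, -6, -21/2, -3/2]
R4 ← R4 − (5/2)·R1: [0, 2, 7/2, 1/2]
R3 ← R3 − (3)·R2: [0, 0, 0, 0]
R4 ← R4 + R2: [0, 0, 0, 0]
2 nonzero rows, so rank(T) = 2.
T has 4 columns; by rank–nullity, nullity = 4 − 2 = 2.

2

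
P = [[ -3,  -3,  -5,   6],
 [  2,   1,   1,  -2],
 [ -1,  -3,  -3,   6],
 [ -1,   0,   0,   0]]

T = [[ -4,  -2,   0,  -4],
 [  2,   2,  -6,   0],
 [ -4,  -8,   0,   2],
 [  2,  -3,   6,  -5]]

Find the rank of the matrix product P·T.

First compute PT:
[[ 38,  22,  54, -28],
 [-14,  -4, -18,   4],
 [ 22,   2,  54, -32],
 [  4,   2,   0,   4]]
Now row reduce the product.
R2 ← R2 + (7/19)·R1: [0, 78/19, 36/19, -120/19]
R3 ← R3 − (11/19)·R1: [0, -204/19, 432/19, -300/19]
R4 ← R4 − (2/19)·R1: [0, -6/19, -108/19, 132/19]
R3 ← R3 + (34/13)·R2: [0, 0, 360/13, -420/13]
R4 ← R4 + (1/13)·R2: [0, 0, -72/13, 84/13]
R4 ← R4 + (1/5)·R3: [0, 0, 0, 0]
3 nonzero rows, so rank(PT) = 3.

3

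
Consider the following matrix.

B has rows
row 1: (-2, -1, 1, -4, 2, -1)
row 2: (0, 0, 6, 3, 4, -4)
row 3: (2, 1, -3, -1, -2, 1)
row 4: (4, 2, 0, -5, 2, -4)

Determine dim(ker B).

3

Row reduce to echelon form.
R3 ← R3 + R1: [0, 0, -2, -5, 0, 0]
R4 ← R4 + (2)·R1: [0, 0, 2, -13, 6, -6]
R3 ← R3 + (1/3)·R2: [0, 0, 0, -4, 4/3, -4/3]
R4 ← R4 − (1/3)·R2: [0, 0, 0, -14, 14/3, -14/3]
R4 ← R4 − (7/2)·R3: [0, 0, 0, 0, 0, 0]
3 nonzero rows, so rank(B) = 3.
B has 6 columns; by rank–nullity, nullity = 6 − 3 = 3.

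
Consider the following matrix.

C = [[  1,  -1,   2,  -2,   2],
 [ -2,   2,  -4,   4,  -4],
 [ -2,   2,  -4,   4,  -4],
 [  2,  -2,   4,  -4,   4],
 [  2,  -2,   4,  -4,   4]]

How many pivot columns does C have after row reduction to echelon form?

1

Row reduce to echelon form.
R2 ← R2 + (2)·R1: [0, 0, 0, 0, 0]
R3 ← R3 + (2)·R1: [0, 0, 0, 0, 0]
R4 ← R4 − (2)·R1: [0, 0, 0, 0, 0]
R5 ← R5 − (2)·R1: [0, 0, 0, 0, 0]
Echelon form has 1 nonzero row, so rank(C) = 1.
Each nonzero row contributes one pivot column: 1 pivot columns.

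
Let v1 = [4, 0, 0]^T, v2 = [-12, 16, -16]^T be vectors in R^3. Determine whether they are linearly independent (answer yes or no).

Form the matrix with these vectors as rows and row reduce.
R2 ← R2 + (3)·R1: [0, 16, -16]
2 nonzero rows, so the 2 vectors span a space of dimension 2.
Since 2 = 2, the vectors are linearly independent.

yes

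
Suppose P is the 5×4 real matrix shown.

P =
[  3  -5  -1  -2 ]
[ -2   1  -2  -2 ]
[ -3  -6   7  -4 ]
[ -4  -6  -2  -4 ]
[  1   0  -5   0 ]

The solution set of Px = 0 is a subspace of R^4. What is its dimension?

0

Row reduce to echelon form.
R2 ← R2 + (2/3)·R1: [0, -7/3, -8/3, -10/3]
R3 ← R3 + R1: [0, -11, 6, -6]
R4 ← R4 + (4/3)·R1: [0, -38/3, -10/3, -20/3]
R5 ← R5 − (1/3)·R1: [0, 5/3, -14/3, 2/3]
R3 ← R3 − (33/7)·R2: [0, 0, 130/7, 68/7]
R4 ← R4 − (38/7)·R2: [0, 0, 78/7, 80/7]
R5 ← R5 + (5/7)·R2: [0, 0, -46/7, -12/7]
R4 ← R4 − (3/5)·R3: [0, 0, 0, 28/5]
R5 ← R5 + (23/65)·R3: [0, 0, 0, 112/65]
R5 ← R5 − (4/13)·R4: [0, 0, 0, 0]
4 nonzero rows, so rank(P) = 4.
P has 4 columns; by rank–nullity, nullity = 4 − 4 = 0.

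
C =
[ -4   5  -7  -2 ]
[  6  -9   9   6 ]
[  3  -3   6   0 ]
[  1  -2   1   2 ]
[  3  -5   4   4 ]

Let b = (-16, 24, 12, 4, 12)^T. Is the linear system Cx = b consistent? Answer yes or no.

yes

Row reduce the augmented matrix [C | b].
R2 ← R2 + (3/2)·R1: [0, -3/2, -3/2, 3, 0]
R3 ← R3 + (3/4)·R1: [0, 3/4, 3/4, -3/2, 0]
R4 ← R4 + (1/4)·R1: [0, -3/4, -3/4, 3/2, 0]
R5 ← R5 + (3/4)·R1: [0, -5/4, -5/4, 5/2, 0]
R3 ← R3 + (1/2)·R2: [0, 0, 0, 0, 0]
R4 ← R4 − (1/2)·R2: [0, 0, 0, 0, 0]
R5 ← R5 − (5/6)·R2: [0, 0, 0, 0, 0]
The echelon form has 2 nonzero rows, and every pivot lies in the first 4 columns, so rank(C) = rank([C|b]) = 2.
The system is consistent.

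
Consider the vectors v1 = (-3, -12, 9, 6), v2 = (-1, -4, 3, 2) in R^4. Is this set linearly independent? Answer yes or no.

Form the matrix with these vectors as rows and row reduce.
R2 ← R2 − (1/3)·R1: [0, 0, 0, 0]
1 nonzero row, so the 2 vectors span a space of dimension 1.
Since 1 < 2, the vectors are linearly dependent.

no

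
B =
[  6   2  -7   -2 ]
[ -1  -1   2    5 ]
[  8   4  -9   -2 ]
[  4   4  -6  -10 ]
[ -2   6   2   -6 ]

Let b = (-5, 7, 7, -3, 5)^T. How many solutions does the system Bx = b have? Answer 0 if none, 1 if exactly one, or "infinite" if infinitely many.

0

Row reduce the augmented matrix [B | b].
R2 ← R2 + (1/6)·R1: [0, -2/3, 5/6, 14/3, 37/6]
R3 ← R3 − (4/3)·R1: [0, 4/3, 1/3, 2/3, 41/3]
R4 ← R4 − (2/3)·R1: [0, 8/3, -4/3, -26/3, 1/3]
R5 ← R5 + (1/3)·R1: [0, 20/3, -1/3, -20/3, 10/3]
R3 ← R3 + (2)·R2: [0, 0, 2, 10, 26]
R4 ← R4 + (4)·R2: [0, 0, 2, 10, 25]
R5 ← R5 + (10)·R2: [0, 0, 8, 40, 65]
R4 ← R4 − R3: [0, 0, 0, 0, -1]
R5 ← R5 − (4)·R3: [0, 0, 0, 0, -39]
R5 ← R5 − (39)·R4: [0, 0, 0, 0, 0]
The echelon form has 4 nonzero rows; the last pivot sits in the augmented column, so rank(B) = 3 but rank([B|b]) = 4.
Since the ranks differ, the system is inconsistent.
It has no solutions.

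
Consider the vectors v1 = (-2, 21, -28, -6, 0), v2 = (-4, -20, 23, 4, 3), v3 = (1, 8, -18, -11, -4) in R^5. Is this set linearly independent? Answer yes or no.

Form the matrix with these vectors as rows and row reduce.
R2 ← R2 − (2)·R1: [0, -62, 79, 16, 3]
R3 ← R3 + (1/2)·R1: [0, 37/2, -32, -14, -4]
R3 ← R3 + (37/124)·R2: [0, 0, -1045/124, -286/31, -385/124]
3 nonzero rows, so the 3 vectors span a space of dimension 3.
Since 3 = 3, the vectors are linearly independent.

yes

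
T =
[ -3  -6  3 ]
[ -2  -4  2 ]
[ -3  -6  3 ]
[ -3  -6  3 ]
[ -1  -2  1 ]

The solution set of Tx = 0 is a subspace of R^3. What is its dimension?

2

Row reduce to echelon form.
R2 ← R2 − (2/3)·R1: [0, 0, 0]
R3 ← R3 − R1: [0, 0, 0]
R4 ← R4 − R1: [0, 0, 0]
R5 ← R5 − (1/3)·R1: [0, 0, 0]
1 nonzero row, so rank(T) = 1.
T has 3 columns; by rank–nullity, nullity = 3 − 1 = 2.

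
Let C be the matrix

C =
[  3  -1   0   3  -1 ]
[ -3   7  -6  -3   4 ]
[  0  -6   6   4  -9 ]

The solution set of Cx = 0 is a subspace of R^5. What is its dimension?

Row reduce to echelon form.
R2 ← R2 + R1: [0, 6, -6, 0, 3]
R3 ← R3 + R2: [0, 0, 0, 4, -6]
3 nonzero rows, so rank(C) = 3.
C has 5 columns; by rank–nullity, nullity = 5 − 3 = 2.

2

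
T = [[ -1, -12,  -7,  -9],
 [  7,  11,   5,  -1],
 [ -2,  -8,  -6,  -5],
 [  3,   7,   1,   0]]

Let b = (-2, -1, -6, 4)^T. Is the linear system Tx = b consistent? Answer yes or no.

Row reduce the augmented matrix [T | b].
R2 ← R2 + (7)·R1: [0, -73, -44, -64, -15]
R3 ← R3 − (2)·R1: [0, 16, 8, 13, -2]
R4 ← R4 + (3)·R1: [0, -29, -20, -27, -2]
R3 ← R3 + (16/73)·R2: [0, 0, -120/73, -75/73, -386/73]
R4 ← R4 − (29/73)·R2: [0, 0, -184/73, -115/73, 289/73]
R4 ← R4 − (23/15)·R3: [0, 0, 0, 0, 181/15]
The echelon form has 4 nonzero rows; the last pivot sits in the augmented column, so rank(T) = 3 but rank([T|b]) = 4.
Since the ranks differ, the system is inconsistent.

no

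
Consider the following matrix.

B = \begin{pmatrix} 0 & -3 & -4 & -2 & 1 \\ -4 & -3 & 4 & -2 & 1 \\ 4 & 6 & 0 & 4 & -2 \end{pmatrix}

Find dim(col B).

Row reduce to echelon form.
Swap R1 ↔ R2
R3 ← R3 + R1: [0, 3, 4, 2, -1]
R3 ← R3 + R2: [0, 0, 0, 0, 0]
Echelon form has 2 nonzero rows, so rank(B) = 2.
The column space has dimension equal to the rank: 2.

2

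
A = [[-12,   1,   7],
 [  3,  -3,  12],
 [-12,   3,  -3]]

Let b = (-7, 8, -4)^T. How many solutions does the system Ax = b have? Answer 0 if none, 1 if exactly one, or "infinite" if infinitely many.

Row reduce the augmented matrix [A | b].
R2 ← R2 + (1/4)·R1: [0, -11/4, 55/4, 25/4]
R3 ← R3 − R1: [0, 2, -10, 3]
R3 ← R3 + (8/11)·R2: [0, 0, 0, 83/11]
The echelon form has 3 nonzero rows; the last pivot sits in the augmented column, so rank(A) = 2 but rank([A|b]) = 3.
Since the ranks differ, the system is inconsistent.
It has no solutions.

0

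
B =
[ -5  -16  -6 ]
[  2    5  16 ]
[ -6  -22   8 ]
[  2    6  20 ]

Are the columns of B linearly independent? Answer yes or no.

yes

Row reduce B to echelon form.
R2 ← R2 + (2/5)·R1: [0, -7/5, 68/5]
R3 ← R3 − (6/5)·R1: [0, -14/5, 76/5]
R4 ← R4 + (2/5)·R1: [0, -2/5, 88/5]
R3 ← R3 − (2)·R2: [0, 0, -12]
R4 ← R4 − (2/7)·R2: [0, 0, 96/7]
R4 ← R4 + (8/7)·R3: [0, 0, 0]
3 pivots among 3 columns.
Every column is a pivot column, so the columns are linearly independent.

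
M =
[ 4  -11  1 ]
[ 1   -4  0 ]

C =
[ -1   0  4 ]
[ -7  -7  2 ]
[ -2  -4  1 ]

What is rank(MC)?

First compute MC:
[[ 71,  73,  -5],
 [ 27,  28,  -4]]
Now row reduce the product.
R2 ← R2 − (27/71)·R1: [0, 17/71, -149/71]
2 nonzero rows, so rank(MC) = 2.

2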